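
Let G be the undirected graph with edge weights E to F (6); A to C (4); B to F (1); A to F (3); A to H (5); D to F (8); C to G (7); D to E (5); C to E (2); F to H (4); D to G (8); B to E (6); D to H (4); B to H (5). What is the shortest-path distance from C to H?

Some routes from C to H:
C-A-F-H: 4 + 3 + 4 = 11
C-A-H: 4 + 5 = 9
C-E-F-H: 2 + 6 + 4 = 12
C-A-F-B-H: 4 + 3 + 1 + 5 = 13
C-E-D-H: 2 + 5 + 4 = 11
The minimum is 9.

9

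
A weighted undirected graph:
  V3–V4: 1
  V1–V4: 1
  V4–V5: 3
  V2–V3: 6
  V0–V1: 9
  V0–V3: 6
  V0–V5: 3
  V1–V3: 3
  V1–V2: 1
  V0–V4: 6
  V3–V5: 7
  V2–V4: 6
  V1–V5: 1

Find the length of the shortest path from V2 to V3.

Checking several routes:
V2→V3: 6
V2→V1→V3: 1 + 3 = 4
V2→V1→V4→V3: 1 + 1 + 1 = 3
V2→V1→V5→V4→V3: 1 + 1 + 3 + 1 = 6
The minimum is 3.

3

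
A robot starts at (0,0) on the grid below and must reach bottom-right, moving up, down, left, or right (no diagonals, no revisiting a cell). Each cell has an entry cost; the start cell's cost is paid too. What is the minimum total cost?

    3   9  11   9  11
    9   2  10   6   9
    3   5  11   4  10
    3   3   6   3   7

37

One optimal route is r0c0 r1c0 r2c0 r3c0 r3c1 r3c2 r3c3 r3c4.
Its cost is 3 + 9 + 3 + 3 + 3 + 6 + 3 + 7 = 37.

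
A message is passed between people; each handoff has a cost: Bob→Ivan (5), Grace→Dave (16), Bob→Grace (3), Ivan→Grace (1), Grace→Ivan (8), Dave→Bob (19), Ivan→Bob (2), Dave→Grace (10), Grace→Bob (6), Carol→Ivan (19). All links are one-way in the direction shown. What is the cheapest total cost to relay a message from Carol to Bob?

Candidate routes:
Carol-Ivan-Bob: 19 + 2 = 21
Carol-Ivan-Grace-Dave-Bob: 19 + 1 + 16 + 19 = 55
Carol-Ivan-Grace-Bob: 19 + 1 + 6 = 26
Shortest: 21.

21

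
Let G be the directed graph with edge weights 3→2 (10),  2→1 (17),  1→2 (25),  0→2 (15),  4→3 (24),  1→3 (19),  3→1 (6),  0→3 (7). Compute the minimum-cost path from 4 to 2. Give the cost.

34

Candidate routes:
4 - 3 - 2: 24 + 10 = 34
4 - 3 - 1 - 2: 24 + 6 + 25 = 55
Best route has total 34.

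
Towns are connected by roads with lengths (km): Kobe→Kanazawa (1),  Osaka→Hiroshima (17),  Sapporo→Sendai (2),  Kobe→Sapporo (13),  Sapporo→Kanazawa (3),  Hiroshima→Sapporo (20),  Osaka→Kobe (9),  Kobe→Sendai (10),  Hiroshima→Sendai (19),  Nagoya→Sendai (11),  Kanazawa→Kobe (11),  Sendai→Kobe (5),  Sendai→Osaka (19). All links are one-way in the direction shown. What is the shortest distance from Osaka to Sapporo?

Paths from Osaka to Sapporo:
Osaka -> Kobe -> Sapporo: 9 + 13 = 22
Osaka -> Hiroshima -> Sapporo: 17 + 20 = 37
Osaka -> Hiroshima -> Sendai -> Kobe -> Sapporo: 17 + 19 + 5 + 13 = 54
Best route has total 22 km.

22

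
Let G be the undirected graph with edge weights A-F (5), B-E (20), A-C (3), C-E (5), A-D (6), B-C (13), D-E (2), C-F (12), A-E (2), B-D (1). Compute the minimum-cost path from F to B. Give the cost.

Comparing a few candidate routes:
F-A-C-E-D-B: 5 + 3 + 5 + 2 + 1 = 16
F-C-E-D-B: 12 + 5 + 2 + 1 = 20
F-C-A-E-D-B: 12 + 3 + 2 + 2 + 1 = 20
F-A-E-D-B: 5 + 2 + 2 + 1 = 10
F-A-C-B: 5 + 3 + 13 = 21
F-A-D-B: 5 + 6 + 1 = 12
Shortest: 10.

10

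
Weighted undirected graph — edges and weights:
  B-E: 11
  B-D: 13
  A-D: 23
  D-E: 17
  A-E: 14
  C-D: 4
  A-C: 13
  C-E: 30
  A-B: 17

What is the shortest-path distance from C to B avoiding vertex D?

Routes from C to B avoiding D:
C→A→B: 13 + 17 = 30
C→E→B: 30 + 11 = 41
C→A→E→B: 13 + 14 + 11 = 38
C→E→A→B: 30 + 14 + 17 = 61
Best route has total 30.

30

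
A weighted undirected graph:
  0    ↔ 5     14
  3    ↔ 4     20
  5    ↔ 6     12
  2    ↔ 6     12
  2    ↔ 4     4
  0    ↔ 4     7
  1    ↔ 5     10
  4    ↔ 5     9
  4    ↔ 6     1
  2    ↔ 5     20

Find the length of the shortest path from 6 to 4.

1

Checking several routes:
6 → 2 → 4: 12 + 4 = 16
6 → 5 → 2 → 4: 12 + 20 + 4 = 36
6 → 5 → 0 → 4: 12 + 14 + 7 = 33
6 → 2 → 5 → 4: 12 + 20 + 9 = 41
6 → 4: 1
6 → 5 → 4: 12 + 9 = 21
Best route has total 1.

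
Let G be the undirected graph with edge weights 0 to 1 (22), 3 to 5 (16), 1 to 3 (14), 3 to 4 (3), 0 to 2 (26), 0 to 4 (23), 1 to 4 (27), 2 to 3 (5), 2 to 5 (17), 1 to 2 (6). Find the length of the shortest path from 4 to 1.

14

Comparing a few candidate routes:
4→3→5→2→1: 3 + 16 + 17 + 6 = 42
4→3→2→1: 3 + 5 + 6 = 14
4→0→1: 23 + 22 = 45
4→3→1: 3 + 14 = 17
4→1: 27
Shortest: 14.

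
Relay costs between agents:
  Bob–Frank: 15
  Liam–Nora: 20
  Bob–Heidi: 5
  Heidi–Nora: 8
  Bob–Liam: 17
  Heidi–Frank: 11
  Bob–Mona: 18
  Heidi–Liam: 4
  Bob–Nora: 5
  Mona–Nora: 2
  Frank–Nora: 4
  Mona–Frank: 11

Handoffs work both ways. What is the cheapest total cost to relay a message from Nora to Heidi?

8

A few of the Nora→Heidi routes:
Nora → Bob → Heidi: 5 + 5 = 10
Nora → Frank → Bob → Heidi: 4 + 15 + 5 = 24
Nora → Heidi: 8
Nora → Liam → Heidi: 20 + 4 = 24
Nora → Mona → Frank → Heidi: 2 + 11 + 11 = 24
Nora → Frank → Heidi: 4 + 11 = 15
Best route has total 8.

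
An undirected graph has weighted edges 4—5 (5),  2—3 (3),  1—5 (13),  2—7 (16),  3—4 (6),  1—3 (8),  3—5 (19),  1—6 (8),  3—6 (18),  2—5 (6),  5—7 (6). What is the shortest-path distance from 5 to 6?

Some routes from 5 to 6:
5 -> 2 -> 3 -> 1 -> 6: 6 + 3 + 8 + 8 = 25
5 -> 4 -> 3 -> 6: 5 + 6 + 18 = 29
5 -> 2 -> 3 -> 6: 6 + 3 + 18 = 27
5 -> 4 -> 3 -> 1 -> 6: 5 + 6 + 8 + 8 = 27
5 -> 1 -> 6: 13 + 8 = 21
Best route has total 21.

21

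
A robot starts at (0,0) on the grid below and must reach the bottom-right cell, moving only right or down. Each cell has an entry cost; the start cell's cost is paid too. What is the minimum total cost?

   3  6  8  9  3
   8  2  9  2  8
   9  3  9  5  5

One optimal route is r0c0 → r0c1 → r1c1 → r1c2 → r1c3 → r2c3 → r2c4.
Its cost is 3 + 6 + 2 + 9 + 2 + 5 + 5 = 32.
For comparison, the top-then-right route costs 42.

32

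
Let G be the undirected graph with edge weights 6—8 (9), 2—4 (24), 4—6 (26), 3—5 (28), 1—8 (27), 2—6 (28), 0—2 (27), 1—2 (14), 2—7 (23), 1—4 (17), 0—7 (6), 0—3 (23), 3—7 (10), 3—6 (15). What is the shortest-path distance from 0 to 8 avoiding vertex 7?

A few of the 0→8 routes:
0-2-6-8: 27 + 28 + 9 = 64
0-2-1-8: 27 + 14 + 27 = 68
0-2-4-6-8: 27 + 24 + 26 + 9 = 86
0-3-6-8: 23 + 15 + 9 = 47
Best route has total 47.

47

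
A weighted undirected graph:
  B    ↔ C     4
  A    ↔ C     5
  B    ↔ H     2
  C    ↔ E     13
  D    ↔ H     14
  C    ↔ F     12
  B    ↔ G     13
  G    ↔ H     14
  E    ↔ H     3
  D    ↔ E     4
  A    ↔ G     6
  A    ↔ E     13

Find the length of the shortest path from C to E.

9

Checking several routes:
C-B-H-E: 4 + 2 + 3 = 9
C-A-E: 5 + 13 = 18
C-E: 13
C-B-H-D-E: 4 + 2 + 14 + 4 = 24
The minimum is 9.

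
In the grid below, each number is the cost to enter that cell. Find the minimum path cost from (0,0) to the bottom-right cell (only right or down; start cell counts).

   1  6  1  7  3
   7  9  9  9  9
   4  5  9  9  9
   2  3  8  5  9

39

Path (0,0) (1,0) (2,0) (3,0) (3,1) (3,2) (3,3) (3,4): 1 + 7 + 4 + 2 + 3 + 8 + 5 + 9 = 39.
(Top row then right column would cost 45.)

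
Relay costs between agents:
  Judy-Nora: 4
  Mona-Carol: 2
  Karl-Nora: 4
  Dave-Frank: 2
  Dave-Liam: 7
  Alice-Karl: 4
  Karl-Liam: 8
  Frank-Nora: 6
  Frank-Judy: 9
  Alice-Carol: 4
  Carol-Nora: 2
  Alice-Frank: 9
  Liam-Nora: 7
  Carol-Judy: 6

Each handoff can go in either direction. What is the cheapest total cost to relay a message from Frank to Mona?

10

Checking several routes:
Frank - Alice - Carol - Mona: 9 + 4 + 2 = 15
Frank - Judy - Nora - Carol - Mona: 9 + 4 + 2 + 2 = 17
Frank - Nora - Carol - Mona: 6 + 2 + 2 = 10
Frank - Judy - Carol - Mona: 9 + 6 + 2 = 17
Frank - Nora - Judy - Carol - Mona: 6 + 4 + 6 + 2 = 18
The minimum is 10.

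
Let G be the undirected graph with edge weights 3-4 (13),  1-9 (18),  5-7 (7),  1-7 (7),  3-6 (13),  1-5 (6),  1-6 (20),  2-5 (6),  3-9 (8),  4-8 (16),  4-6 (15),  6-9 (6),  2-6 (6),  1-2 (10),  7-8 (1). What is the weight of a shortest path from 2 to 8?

14

Checking several routes:
2 -> 6 -> 1 -> 7 -> 8: 6 + 20 + 7 + 1 = 34
2 -> 6 -> 4 -> 8: 6 + 15 + 16 = 37
2 -> 1 -> 7 -> 8: 10 + 7 + 1 = 18
2 -> 1 -> 5 -> 7 -> 8: 10 + 6 + 7 + 1 = 24
2 -> 5 -> 7 -> 8: 6 + 7 + 1 = 14
2 -> 5 -> 1 -> 7 -> 8: 6 + 6 + 7 + 1 = 20
Shortest: 14.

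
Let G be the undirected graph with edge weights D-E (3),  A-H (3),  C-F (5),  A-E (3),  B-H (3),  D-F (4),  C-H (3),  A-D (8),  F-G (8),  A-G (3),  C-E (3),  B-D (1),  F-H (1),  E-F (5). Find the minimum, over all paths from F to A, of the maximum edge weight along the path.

3

A few of the F→A routes:
F→H→A: max(1, 3) = 3
F→H→C→E→A: max(1, 3, 3, 3) = 3
F→H→B→D→E→A: max(1, 3, 1, 3, 3) = 3
Best route has worst link 3.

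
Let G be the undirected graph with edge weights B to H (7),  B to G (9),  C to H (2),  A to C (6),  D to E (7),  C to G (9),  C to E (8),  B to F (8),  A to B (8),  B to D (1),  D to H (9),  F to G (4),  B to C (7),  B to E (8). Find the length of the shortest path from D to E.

7

A few of the D→E routes:
D → E: 7
D → B → E: 1 + 8 = 9
D → B → C → E: 1 + 7 + 8 = 16
Best route has total 7.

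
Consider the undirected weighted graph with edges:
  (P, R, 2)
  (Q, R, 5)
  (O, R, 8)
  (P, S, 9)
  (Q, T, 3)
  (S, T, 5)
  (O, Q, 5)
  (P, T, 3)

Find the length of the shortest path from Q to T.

Comparing a few candidate routes:
Q-O-R-P-T: 5 + 8 + 2 + 3 = 18
Q-R-P-S-T: 5 + 2 + 9 + 5 = 21
Q-R-P-T: 5 + 2 + 3 = 10
Q-T: 3
The minimum is 3.

3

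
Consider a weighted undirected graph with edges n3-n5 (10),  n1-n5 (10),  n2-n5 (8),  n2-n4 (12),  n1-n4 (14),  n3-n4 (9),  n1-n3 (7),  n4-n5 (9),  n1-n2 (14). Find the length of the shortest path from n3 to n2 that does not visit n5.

Comparing a few candidate routes:
n3 → n1 → n2: 7 + 14 = 21
n3 → n4 → n2: 9 + 12 = 21
n3 → n1 → n4 → n2: 7 + 14 + 12 = 33
Shortest: 21.

21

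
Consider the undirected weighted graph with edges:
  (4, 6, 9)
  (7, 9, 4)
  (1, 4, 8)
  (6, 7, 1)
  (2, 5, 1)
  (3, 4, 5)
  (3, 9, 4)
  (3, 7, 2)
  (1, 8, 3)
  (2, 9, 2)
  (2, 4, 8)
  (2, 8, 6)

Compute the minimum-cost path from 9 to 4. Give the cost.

Checking several routes:
9 -> 7 -> 6 -> 4: 4 + 1 + 9 = 14
9 -> 7 -> 3 -> 4: 4 + 2 + 5 = 11
9 -> 2 -> 4: 2 + 8 = 10
9 -> 3 -> 7 -> 6 -> 4: 4 + 2 + 1 + 9 = 16
9 -> 3 -> 4: 4 + 5 = 9
The minimum is 9.

9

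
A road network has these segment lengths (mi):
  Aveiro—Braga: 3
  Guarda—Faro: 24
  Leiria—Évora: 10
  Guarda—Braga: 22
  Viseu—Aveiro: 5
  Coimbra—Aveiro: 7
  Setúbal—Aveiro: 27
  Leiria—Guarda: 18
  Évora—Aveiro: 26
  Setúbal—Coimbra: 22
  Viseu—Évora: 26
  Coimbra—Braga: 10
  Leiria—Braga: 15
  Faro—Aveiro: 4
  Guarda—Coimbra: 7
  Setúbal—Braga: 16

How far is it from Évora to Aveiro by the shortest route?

Checking several routes:
Évora→Aveiro: 26
Évora→Viseu→Aveiro: 26 + 5 = 31
Évora→Leiria→Guarda→Coimbra→Aveiro: 10 + 18 + 7 + 7 = 42
Évora→Leiria→Braga→Coimbra→Aveiro: 10 + 15 + 10 + 7 = 42
Évora→Leiria→Braga→Aveiro: 10 + 15 + 3 = 28
The minimum is 26 mi.

26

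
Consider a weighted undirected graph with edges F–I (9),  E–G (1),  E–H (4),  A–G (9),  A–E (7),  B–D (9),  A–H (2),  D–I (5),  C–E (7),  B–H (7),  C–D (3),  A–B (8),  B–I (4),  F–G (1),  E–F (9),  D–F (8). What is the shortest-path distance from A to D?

A few of the A→D routes:
A → H → E → G → F → D: 2 + 4 + 1 + 1 + 8 = 16
A → H → E → C → D: 2 + 4 + 7 + 3 = 16
A → B → D: 8 + 9 = 17
A → E → C → D: 7 + 7 + 3 = 17
A → E → G → F → D: 7 + 1 + 1 + 8 = 17
Best route has total 16.

16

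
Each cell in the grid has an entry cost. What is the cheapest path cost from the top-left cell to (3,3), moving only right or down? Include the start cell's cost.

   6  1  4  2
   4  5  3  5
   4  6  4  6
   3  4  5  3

One optimal route is (0,0) (0,1) (0,2) (1,2) (2,2) (3,2) (3,3).
Its cost is 6 + 1 + 4 + 3 + 4 + 5 + 3 = 26.

26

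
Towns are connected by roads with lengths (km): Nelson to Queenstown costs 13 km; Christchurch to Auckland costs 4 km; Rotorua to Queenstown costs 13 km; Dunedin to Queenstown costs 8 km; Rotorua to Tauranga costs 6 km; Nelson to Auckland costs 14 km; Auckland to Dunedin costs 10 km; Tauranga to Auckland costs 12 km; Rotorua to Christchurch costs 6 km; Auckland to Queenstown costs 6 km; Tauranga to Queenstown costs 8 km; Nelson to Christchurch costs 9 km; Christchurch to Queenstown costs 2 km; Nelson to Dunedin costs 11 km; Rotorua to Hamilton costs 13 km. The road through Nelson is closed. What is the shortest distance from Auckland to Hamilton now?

23

Some routes from Auckland to Hamilton avoiding Nelson:
Auckland -> Christchurch -> Queenstown -> Rotorua -> Hamilton: 4 + 2 + 13 + 13 = 32
Auckland -> Queenstown -> Christchurch -> Rotorua -> Hamilton: 6 + 2 + 6 + 13 = 27
Auckland -> Christchurch -> Rotorua -> Hamilton: 4 + 6 + 13 = 23
Auckland -> Tauranga -> Rotorua -> Hamilton: 12 + 6 + 13 = 31
Best route has total 23 km.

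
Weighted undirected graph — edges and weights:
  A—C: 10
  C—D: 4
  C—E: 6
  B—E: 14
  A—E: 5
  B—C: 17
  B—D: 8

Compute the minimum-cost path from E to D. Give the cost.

Checking several routes:
E → A → C → D: 5 + 10 + 4 = 19
E → C → D: 6 + 4 = 10
E → B → D: 14 + 8 = 22
The minimum is 10.

10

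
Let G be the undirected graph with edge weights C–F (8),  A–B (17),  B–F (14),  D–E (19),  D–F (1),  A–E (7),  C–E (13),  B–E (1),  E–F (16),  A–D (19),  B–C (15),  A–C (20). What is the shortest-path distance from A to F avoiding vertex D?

22

Comparing a few candidate routes:
A - E - B - F: 7 + 1 + 14 = 22
A - E - F: 7 + 16 = 23
A - E - C - F: 7 + 13 + 8 = 28
Best route has total 22.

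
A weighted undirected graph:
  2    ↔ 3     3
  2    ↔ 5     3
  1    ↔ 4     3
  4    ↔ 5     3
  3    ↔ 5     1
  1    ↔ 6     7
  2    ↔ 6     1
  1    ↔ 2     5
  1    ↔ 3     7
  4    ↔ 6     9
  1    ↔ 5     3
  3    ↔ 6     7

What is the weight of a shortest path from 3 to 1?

Checking several routes:
3 → 5 → 2 → 1: 1 + 3 + 5 = 9
3 → 2 → 5 → 1: 3 + 3 + 3 = 9
3 → 5 → 4 → 1: 1 + 3 + 3 = 7
3 → 5 → 1: 1 + 3 = 4
3 → 1: 7
3 → 2 → 1: 3 + 5 = 8
Shortest: 4.

4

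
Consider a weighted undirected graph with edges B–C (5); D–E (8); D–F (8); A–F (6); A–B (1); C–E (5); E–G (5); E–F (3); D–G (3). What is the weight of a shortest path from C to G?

Some routes from C to G:
C - E - D - G: 5 + 8 + 3 = 16
C - E - F - D - G: 5 + 3 + 8 + 3 = 19
C - E - G: 5 + 5 = 10
The minimum is 10.

10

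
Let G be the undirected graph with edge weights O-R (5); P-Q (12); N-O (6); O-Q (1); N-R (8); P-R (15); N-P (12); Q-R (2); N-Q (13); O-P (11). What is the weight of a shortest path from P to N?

Some routes from P to N:
P -> Q -> O -> N: 12 + 1 + 6 = 19
P -> N: 12
P -> O -> Q -> R -> N: 11 + 1 + 2 + 8 = 22
P -> Q -> R -> N: 12 + 2 + 8 = 22
P -> O -> N: 11 + 6 = 17
P -> R -> N: 15 + 8 = 23
Shortest: 12.

12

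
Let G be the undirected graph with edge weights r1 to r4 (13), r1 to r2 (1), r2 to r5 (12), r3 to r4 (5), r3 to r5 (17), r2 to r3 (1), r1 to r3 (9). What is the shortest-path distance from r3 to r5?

Paths from r3 to r5:
r3 -> r2 -> r5: 1 + 12 = 13
r3 -> r1 -> r2 -> r5: 9 + 1 + 12 = 22
r3 -> r4 -> r1 -> r2 -> r5: 5 + 13 + 1 + 12 = 31
r3 -> r5: 17
The minimum is 13.

13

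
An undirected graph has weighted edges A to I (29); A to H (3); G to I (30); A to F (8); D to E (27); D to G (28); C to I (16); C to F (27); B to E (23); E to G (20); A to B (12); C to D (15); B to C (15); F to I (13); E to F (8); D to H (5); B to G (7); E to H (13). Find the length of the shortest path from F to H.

11

Checking several routes:
F→E→D→H: 8 + 27 + 5 = 40
F→I→A→H: 13 + 29 + 3 = 45
F→A→H: 8 + 3 = 11
F→E→H: 8 + 13 = 21
Shortest: 11.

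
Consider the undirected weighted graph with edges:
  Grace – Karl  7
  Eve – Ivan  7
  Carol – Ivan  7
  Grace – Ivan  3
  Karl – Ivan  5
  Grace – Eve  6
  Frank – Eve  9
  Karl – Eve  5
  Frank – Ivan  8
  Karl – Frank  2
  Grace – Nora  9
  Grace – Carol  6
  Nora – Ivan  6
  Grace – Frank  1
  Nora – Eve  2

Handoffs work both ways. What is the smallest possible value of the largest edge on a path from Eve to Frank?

5

Some routes from Eve to Frank:
Eve - Karl - Frank: max(5, 2) = 5
Eve - Karl - Ivan - Grace - Frank: max(5, 5, 3, 1) = 5
Eve - Grace - Ivan - Karl - Frank: max(6, 3, 5, 2) = 6
Smallest bottleneck: 5.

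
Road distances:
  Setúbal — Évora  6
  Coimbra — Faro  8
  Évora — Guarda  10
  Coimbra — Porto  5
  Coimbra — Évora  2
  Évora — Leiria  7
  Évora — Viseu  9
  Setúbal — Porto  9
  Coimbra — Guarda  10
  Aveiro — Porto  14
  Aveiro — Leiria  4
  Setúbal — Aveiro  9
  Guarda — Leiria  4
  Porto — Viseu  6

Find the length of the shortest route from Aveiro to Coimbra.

A few of the Aveiro→Coimbra routes:
Aveiro - Setúbal - Évora - Coimbra: 9 + 6 + 2 = 17
Aveiro - Setúbal - Porto - Coimbra: 9 + 9 + 5 = 23
Aveiro - Leiria - Guarda - Évora - Coimbra: 4 + 4 + 10 + 2 = 20
Aveiro - Leiria - Évora - Coimbra: 4 + 7 + 2 = 13
Aveiro - Porto - Coimbra: 14 + 5 = 19
Aveiro - Leiria - Guarda - Coimbra: 4 + 4 + 10 = 18
The minimum is 13.

13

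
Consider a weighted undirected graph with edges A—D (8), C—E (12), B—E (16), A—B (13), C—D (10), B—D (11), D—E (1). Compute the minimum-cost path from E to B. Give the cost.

Some routes from E to B:
E - D - A - B: 1 + 8 + 13 = 22
E - D - B: 1 + 11 = 12
E - B: 16
The minimum is 12.

12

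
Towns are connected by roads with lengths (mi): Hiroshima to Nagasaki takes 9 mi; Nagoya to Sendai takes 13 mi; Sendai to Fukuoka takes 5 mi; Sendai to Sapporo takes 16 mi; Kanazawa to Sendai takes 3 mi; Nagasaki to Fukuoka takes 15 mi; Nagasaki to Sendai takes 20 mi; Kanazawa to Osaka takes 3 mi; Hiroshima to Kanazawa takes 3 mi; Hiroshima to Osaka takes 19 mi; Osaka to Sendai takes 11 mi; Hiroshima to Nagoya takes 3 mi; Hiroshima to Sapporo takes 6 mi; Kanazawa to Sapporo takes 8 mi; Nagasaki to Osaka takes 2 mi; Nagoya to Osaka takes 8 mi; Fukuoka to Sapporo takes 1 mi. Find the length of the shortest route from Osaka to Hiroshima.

6

A few of the Osaka→Hiroshima routes:
Osaka → Nagasaki → Hiroshima: 2 + 9 = 11
Osaka → Kanazawa → Sapporo → Hiroshima: 3 + 8 + 6 = 17
Osaka → Sendai → Kanazawa → Hiroshima: 11 + 3 + 3 = 17
Osaka → Nagoya → Hiroshima: 8 + 3 = 11
Osaka → Kanazawa → Hiroshima: 3 + 3 = 6
Shortest: 6 mi.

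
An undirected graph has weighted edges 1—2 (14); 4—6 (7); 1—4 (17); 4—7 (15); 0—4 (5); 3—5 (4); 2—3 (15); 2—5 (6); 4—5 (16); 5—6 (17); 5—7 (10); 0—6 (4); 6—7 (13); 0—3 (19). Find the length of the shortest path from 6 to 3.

A few of the 6→3 routes:
6 → 0 → 3: 4 + 19 = 23
6 → 4 → 5 → 3: 7 + 16 + 4 = 27
6 → 5 → 3: 17 + 4 = 21
Shortest: 21.

21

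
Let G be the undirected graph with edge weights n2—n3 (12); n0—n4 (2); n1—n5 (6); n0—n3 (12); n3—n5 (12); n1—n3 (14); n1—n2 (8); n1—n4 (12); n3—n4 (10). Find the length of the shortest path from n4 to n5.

Comparing a few candidate routes:
n4 -> n3 -> n5: 10 + 12 = 22
n4 -> n1 -> n5: 12 + 6 = 18
n4 -> n0 -> n3 -> n5: 2 + 12 + 12 = 26
Best route has total 18.

18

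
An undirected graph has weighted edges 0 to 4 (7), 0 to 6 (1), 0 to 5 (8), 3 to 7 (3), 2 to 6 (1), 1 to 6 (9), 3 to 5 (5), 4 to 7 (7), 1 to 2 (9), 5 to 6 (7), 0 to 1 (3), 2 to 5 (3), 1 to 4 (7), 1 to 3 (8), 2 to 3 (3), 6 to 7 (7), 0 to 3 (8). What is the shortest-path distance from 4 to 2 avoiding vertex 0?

13

Comparing a few candidate routes:
4 - 7 - 3 - 2: 7 + 3 + 3 = 13
4 - 1 - 2: 7 + 9 = 16
4 - 7 - 6 - 2: 7 + 7 + 1 = 15
Shortest: 13.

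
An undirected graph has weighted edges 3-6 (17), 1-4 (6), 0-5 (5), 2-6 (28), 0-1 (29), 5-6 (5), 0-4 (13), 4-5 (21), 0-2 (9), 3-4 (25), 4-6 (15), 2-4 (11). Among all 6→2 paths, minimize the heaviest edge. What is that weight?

Comparing a few candidate routes:
6-4-0-2: max(15, 13, 9) = 15
6-5-0-2: max(5, 5, 9) = 9
6-5-0-4-2: max(5, 5, 13, 11) = 13
Smallest bottleneck: 9.

9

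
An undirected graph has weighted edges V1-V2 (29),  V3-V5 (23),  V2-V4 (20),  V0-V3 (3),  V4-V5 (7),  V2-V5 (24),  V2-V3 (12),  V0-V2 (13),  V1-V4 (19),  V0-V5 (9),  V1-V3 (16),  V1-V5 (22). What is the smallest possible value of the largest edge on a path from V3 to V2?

A few of the V3→V2 routes:
V3 - V1 - V4 - V5 - V0 - V2: max(16, 19, 7, 9, 13) = 19
V3 - V0 - V2: max(3, 13) = 13
V3 - V2: max(12) = 12
V3 - V0 - V5 - V4 - V2: max(3, 9, 7, 20) = 20
Smallest bottleneck: 12.

12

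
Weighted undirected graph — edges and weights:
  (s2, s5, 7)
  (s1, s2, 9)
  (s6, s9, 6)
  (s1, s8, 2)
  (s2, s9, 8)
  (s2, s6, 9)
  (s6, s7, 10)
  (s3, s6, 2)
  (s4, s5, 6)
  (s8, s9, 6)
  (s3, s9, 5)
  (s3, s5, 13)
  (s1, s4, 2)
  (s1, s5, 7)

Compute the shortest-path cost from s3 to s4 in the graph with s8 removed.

Checking several routes:
s3 → s9 → s2 → s5 → s4: 5 + 8 + 7 + 6 = 26
s3 → s6 → s2 → s5 → s4: 2 + 9 + 7 + 6 = 24
s3 → s6 → s2 → s1 → s4: 2 + 9 + 9 + 2 = 22
s3 → s5 → s4: 13 + 6 = 19
s3 → s5 → s1 → s4: 13 + 7 + 2 = 22
s3 → s9 → s2 → s1 → s4: 5 + 8 + 9 + 2 = 24
Shortest: 19.

19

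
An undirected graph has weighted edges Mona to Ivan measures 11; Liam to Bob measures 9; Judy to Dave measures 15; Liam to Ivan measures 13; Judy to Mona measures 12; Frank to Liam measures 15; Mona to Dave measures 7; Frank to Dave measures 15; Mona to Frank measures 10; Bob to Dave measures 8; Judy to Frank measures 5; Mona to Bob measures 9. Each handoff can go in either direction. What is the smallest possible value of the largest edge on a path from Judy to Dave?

10

A few of the Judy→Dave routes:
Judy-Frank-Mona-Bob-Dave: max(5, 10, 9, 8) = 10
Judy-Frank-Mona-Ivan-Liam-Bob-Dave: max(5, 10, 11, 13, 9, 8) = 13
Judy-Mona-Dave: max(12, 7) = 12
Judy-Mona-Bob-Dave: max(12, 9, 8) = 12
Judy-Mona-Ivan-Liam-Bob-Dave: max(12, 11, 13, 9, 8) = 13
Judy-Frank-Mona-Dave: max(5, 10, 7) = 10
Best route has worst link 10.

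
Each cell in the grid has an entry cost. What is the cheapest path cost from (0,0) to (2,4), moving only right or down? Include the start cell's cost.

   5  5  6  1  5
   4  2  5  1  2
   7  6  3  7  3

22

Best path: (0,0)→(1,0)→(1,1)→(1,2)→(1,3)→(1,4)→(2,4)
Cost: 5 + 4 + 2 + 5 + 1 + 2 + 3 = 22
For comparison, the top-then-right route costs 27.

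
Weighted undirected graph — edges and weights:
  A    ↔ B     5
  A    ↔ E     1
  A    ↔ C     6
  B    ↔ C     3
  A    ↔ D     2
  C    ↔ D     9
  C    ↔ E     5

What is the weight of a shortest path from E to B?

Checking several routes:
E→C→A→B: 5 + 6 + 5 = 16
E→A→B: 1 + 5 = 6
E→C→B: 5 + 3 = 8
E→A→C→B: 1 + 6 + 3 = 10
E→A→D→C→B: 1 + 2 + 9 + 3 = 15
Best route has total 6.

6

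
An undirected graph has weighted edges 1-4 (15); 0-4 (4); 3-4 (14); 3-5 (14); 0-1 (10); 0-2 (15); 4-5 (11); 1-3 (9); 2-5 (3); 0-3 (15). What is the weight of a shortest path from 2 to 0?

Checking several routes:
2 → 5 → 4 → 0: 3 + 11 + 4 = 18
2 → 0: 15
2 → 5 → 3 → 1 → 0: 3 + 14 + 9 + 10 = 36
2 → 5 → 3 → 0: 3 + 14 + 15 = 32
2 → 5 → 3 → 4 → 0: 3 + 14 + 14 + 4 = 35
Shortest: 15.

15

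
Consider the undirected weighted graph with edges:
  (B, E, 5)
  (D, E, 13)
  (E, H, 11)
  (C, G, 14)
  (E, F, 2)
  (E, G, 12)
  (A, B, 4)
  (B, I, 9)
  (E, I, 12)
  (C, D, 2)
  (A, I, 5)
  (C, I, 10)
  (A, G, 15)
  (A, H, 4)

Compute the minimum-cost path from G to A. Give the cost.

15

Comparing a few candidate routes:
G → A: 15
G → C → I → A: 14 + 10 + 5 = 29
G → E → B → I → A: 12 + 5 + 9 + 5 = 31
G → E → B → A: 12 + 5 + 4 = 21
G → E → I → A: 12 + 12 + 5 = 29
G → E → H → A: 12 + 11 + 4 = 27
Shortest: 15.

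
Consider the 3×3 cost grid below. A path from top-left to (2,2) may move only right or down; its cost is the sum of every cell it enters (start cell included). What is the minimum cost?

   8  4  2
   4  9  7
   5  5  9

Best path: [0,0]→[0,1]→[0,2]→[1,2]→[2,2]
Cost: 8 + 4 + 2 + 7 + 9 = 30

30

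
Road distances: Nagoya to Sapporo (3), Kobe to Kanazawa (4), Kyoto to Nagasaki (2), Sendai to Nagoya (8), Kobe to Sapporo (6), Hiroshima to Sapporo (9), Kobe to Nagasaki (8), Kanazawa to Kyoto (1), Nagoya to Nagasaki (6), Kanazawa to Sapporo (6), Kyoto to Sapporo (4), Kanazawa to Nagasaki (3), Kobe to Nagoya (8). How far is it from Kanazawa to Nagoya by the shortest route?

8

Some routes from Kanazawa to Nagoya:
Kanazawa → Kyoto → Nagasaki → Nagoya: 1 + 2 + 6 = 9
Kanazawa → Nagasaki → Kyoto → Sapporo → Nagoya: 3 + 2 + 4 + 3 = 12
Kanazawa → Sapporo → Nagoya: 6 + 3 = 9
Kanazawa → Nagasaki → Nagoya: 3 + 6 = 9
Kanazawa → Kobe → Nagoya: 4 + 8 = 12
Kanazawa → Kyoto → Sapporo → Nagoya: 1 + 4 + 3 = 8
The minimum is 8.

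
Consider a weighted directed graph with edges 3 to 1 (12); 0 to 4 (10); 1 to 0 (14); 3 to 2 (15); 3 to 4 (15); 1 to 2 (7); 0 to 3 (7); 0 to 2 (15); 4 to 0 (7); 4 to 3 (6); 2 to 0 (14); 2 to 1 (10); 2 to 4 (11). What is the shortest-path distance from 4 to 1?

Candidate routes:
4-0-3-2-1: 7 + 7 + 15 + 10 = 39
4-3-2-1: 6 + 15 + 10 = 31
4-3-1: 6 + 12 = 18
4-0-2-1: 7 + 15 + 10 = 32
4-0-3-1: 7 + 7 + 12 = 26
The minimum is 18.

18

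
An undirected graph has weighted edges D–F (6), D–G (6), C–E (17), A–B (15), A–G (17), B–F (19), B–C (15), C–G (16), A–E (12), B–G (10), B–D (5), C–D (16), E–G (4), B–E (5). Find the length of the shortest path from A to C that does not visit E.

30

Checking several routes:
A→B→D→C: 15 + 5 + 16 = 36
A→B→C: 15 + 15 = 30
A→G→D→C: 17 + 6 + 16 = 39
A→G→C: 17 + 16 = 33
A→B→G→C: 15 + 10 + 16 = 41
Best route has total 30.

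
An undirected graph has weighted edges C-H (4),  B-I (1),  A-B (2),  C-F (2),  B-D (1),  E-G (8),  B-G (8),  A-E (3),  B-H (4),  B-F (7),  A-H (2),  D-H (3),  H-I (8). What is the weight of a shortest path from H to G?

Comparing a few candidate routes:
H -> D -> B -> G: 3 + 1 + 8 = 12
H -> B -> G: 4 + 8 = 12
H -> A -> B -> G: 2 + 2 + 8 = 12
Best route has total 12.

12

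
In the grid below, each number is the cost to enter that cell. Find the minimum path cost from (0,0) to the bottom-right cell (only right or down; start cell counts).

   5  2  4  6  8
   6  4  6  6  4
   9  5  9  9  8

35

One optimal route is r0c0 → r0c1 → r0c2 → r0c3 → r1c3 → r1c4 → r2c4.
Its cost is 5 + 2 + 4 + 6 + 6 + 4 + 8 = 35.
(Top row then right column would cost 37.)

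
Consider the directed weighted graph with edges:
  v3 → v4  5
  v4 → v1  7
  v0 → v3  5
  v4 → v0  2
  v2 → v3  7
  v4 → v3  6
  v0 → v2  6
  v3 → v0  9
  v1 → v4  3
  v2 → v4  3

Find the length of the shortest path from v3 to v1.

12

Candidate routes:
v3 → v4 → v1: 5 + 7 = 12
v3 → v0 → v2 → v4 → v1: 9 + 6 + 3 + 7 = 25
Best route has total 12.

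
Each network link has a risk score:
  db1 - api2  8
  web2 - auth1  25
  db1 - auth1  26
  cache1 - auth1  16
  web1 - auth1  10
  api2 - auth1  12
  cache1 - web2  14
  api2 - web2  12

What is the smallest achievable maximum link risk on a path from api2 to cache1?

Comparing a few candidate routes:
api2 → auth1 → cache1: max(12, 16) = 16
api2 → db1 → auth1 → cache1: max(8, 26, 16) = 26
api2 → web2 → cache1: max(12, 14) = 14
api2 → web2 → auth1 → cache1: max(12, 25, 16) = 25
api2 → auth1 → web2 → cache1: max(12, 25, 14) = 25
Best route has worst link 14.

14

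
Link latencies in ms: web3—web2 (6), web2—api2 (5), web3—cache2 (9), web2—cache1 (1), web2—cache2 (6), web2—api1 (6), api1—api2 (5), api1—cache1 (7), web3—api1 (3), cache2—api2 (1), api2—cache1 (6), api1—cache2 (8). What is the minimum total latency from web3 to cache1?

7

Comparing a few candidate routes:
web3 -> web2 -> cache1: 6 + 1 = 7
web3 -> api1 -> web2 -> cache1: 3 + 6 + 1 = 10
web3 -> api1 -> cache1: 3 + 7 = 10
web3 -> api1 -> api2 -> cache1: 3 + 5 + 6 = 14
Best route has total 7 ms.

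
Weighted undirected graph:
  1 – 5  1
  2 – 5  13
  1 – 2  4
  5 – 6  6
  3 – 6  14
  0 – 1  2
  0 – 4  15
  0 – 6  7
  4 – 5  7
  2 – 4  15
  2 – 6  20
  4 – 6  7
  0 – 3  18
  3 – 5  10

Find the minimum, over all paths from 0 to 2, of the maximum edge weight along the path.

4

Checking several routes:
0 - 6 - 4 - 5 - 1 - 2: max(7, 7, 7, 1, 4) = 7
0 - 1 - 2: max(2, 4) = 4
0 - 6 - 5 - 1 - 2: max(7, 6, 1, 4) = 7
0 - 6 - 4 - 5 - 2: max(7, 7, 7, 13) = 13
The minimum achievable maximum is 4.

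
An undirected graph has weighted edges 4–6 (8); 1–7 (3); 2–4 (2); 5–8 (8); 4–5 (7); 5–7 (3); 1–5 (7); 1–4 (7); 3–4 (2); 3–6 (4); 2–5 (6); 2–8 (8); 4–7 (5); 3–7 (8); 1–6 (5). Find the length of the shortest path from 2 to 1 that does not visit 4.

12

Comparing a few candidate routes:
2-5-1: 6 + 7 = 13
2-5-7-1: 6 + 3 + 3 = 12
2-5-7-3-6-1: 6 + 3 + 8 + 4 + 5 = 26
2-8-5-7-1: 8 + 8 + 3 + 3 = 22
2-8-5-1: 8 + 8 + 7 = 23
Best route has total 12.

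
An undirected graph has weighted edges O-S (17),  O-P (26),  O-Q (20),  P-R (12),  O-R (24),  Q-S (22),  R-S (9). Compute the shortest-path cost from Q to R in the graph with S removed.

Routes from Q to R avoiding S:
Q-O-R: 20 + 24 = 44
Q-O-P-R: 20 + 26 + 12 = 58
Best route has total 44.

44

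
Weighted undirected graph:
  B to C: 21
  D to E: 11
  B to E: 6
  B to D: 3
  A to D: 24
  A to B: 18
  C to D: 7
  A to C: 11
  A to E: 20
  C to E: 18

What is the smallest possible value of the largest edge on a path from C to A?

11

Comparing a few candidate routes:
C→E→B→A: max(18, 6, 18) = 18
C→E→D→B→A: max(18, 11, 3, 18) = 18
C→A: max(11) = 11
The minimum achievable maximum is 11.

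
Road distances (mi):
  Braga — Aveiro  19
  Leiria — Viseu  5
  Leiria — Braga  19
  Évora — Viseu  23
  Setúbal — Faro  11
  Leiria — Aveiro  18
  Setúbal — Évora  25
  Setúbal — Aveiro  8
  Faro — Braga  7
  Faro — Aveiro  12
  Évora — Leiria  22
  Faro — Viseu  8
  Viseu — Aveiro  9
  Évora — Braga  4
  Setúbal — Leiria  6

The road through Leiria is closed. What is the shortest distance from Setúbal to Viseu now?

17

Comparing a few candidate routes:
Setúbal-Faro-Aveiro-Viseu: 11 + 12 + 9 = 32
Setúbal-Aveiro-Braga-Faro-Viseu: 8 + 19 + 7 + 8 = 42
Setúbal-Aveiro-Faro-Viseu: 8 + 12 + 8 = 28
Setúbal-Faro-Viseu: 11 + 8 = 19
Setúbal-Aveiro-Viseu: 8 + 9 = 17
The minimum is 17 mi.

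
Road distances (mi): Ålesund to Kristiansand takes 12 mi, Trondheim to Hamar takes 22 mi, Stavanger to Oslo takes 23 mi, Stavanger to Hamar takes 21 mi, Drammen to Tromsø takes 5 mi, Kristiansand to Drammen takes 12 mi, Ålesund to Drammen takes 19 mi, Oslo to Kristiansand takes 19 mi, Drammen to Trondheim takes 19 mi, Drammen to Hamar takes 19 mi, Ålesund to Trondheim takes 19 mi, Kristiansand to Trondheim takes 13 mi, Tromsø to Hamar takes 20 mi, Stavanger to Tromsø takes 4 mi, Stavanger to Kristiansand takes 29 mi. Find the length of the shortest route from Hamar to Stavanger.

Comparing a few candidate routes:
Hamar→Trondheim→Drammen→Tromsø→Stavanger: 22 + 19 + 5 + 4 = 50
Hamar→Stavanger: 21
Hamar→Drammen→Tromsø→Stavanger: 19 + 5 + 4 = 28
Hamar→Tromsø→Stavanger: 20 + 4 = 24
Best route has total 21 mi.

21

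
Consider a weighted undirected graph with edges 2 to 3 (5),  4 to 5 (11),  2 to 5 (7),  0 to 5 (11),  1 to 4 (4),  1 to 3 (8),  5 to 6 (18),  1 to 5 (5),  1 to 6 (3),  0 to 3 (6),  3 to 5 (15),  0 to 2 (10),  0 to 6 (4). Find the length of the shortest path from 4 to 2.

A few of the 4→2 routes:
4 - 1 - 5 - 2: 4 + 5 + 7 = 16
4 - 5 - 2: 11 + 7 = 18
4 - 1 - 3 - 2: 4 + 8 + 5 = 17
Best route has total 16.

16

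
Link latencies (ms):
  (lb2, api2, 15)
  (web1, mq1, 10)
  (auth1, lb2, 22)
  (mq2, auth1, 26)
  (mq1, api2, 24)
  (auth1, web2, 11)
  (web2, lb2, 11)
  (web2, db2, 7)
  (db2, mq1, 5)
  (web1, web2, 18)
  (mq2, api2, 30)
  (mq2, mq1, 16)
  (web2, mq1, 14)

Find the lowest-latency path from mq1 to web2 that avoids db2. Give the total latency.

Checking several routes:
mq1-web2: 14
mq1-api2-lb2-auth1-web2: 24 + 15 + 22 + 11 = 72
mq1-mq2-auth1-web2: 16 + 26 + 11 = 53
mq1-web1-web2: 10 + 18 = 28
mq1-api2-lb2-web2: 24 + 15 + 11 = 50
The minimum is 14 ms.

14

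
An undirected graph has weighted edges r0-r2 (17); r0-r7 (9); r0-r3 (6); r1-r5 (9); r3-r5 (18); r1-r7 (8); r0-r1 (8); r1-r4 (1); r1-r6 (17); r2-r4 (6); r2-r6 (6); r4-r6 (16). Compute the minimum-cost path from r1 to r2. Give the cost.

Some routes from r1 to r2:
r1 -> r6 -> r2: 17 + 6 = 23
r1 -> r4 -> r6 -> r2: 1 + 16 + 6 = 23
r1 -> r4 -> r2: 1 + 6 = 7
Best route has total 7.

7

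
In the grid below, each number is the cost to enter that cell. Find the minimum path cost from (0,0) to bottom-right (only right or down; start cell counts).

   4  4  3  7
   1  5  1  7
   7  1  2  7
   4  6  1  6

20

Best path: r0c0 → r1c0 → r1c1 → r1c2 → r2c2 → r3c2 → r3c3
Cost: 4 + 1 + 5 + 1 + 2 + 1 + 6 = 20
(Top row then right column would cost 38.)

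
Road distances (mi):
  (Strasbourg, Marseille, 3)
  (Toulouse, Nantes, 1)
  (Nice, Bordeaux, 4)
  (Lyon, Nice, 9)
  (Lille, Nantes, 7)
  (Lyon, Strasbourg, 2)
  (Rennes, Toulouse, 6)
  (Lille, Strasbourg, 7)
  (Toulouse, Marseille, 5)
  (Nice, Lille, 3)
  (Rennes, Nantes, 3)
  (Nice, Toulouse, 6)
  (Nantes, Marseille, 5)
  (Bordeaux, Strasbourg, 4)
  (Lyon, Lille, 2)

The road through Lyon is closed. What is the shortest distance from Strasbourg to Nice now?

Comparing a few candidate routes:
Strasbourg→Marseille→Toulouse→Nice: 3 + 5 + 6 = 14
Strasbourg→Marseille→Nantes→Toulouse→Nice: 3 + 5 + 1 + 6 = 15
Strasbourg→Lille→Nice: 7 + 3 = 10
Strasbourg→Bordeaux→Nice: 4 + 4 = 8
Strasbourg→Marseille→Nantes→Lille→Nice: 3 + 5 + 7 + 3 = 18
Best route has total 8 mi.

8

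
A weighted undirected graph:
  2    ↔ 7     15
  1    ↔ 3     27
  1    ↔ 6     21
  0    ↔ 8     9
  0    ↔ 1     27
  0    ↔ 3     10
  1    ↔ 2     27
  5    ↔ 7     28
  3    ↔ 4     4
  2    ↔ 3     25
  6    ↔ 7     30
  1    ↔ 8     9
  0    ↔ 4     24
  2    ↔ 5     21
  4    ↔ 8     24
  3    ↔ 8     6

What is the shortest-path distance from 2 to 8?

Some routes from 2 to 8:
2-3-8: 25 + 6 = 31
2-3-1-8: 25 + 27 + 9 = 61
2-1-3-8: 27 + 27 + 6 = 60
2-3-4-8: 25 + 4 + 24 = 53
2-3-0-8: 25 + 10 + 9 = 44
2-1-8: 27 + 9 = 36
The minimum is 31.

31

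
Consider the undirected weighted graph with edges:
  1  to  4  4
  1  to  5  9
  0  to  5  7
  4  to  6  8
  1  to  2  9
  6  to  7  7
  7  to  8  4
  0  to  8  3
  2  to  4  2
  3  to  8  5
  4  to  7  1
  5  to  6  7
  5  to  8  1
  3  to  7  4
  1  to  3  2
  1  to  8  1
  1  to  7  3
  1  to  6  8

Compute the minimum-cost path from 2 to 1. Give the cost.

6

A few of the 2→1 routes:
2-4-7-1: 2 + 1 + 3 = 6
2-4-7-3-1: 2 + 1 + 4 + 2 = 9
2-1: 9
2-4-1: 2 + 4 = 6
2-4-7-8-1: 2 + 1 + 4 + 1 = 8
The minimum is 6.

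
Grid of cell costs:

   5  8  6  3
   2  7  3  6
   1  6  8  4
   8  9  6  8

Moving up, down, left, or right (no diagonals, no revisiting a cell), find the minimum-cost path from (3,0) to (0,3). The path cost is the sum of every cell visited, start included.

Best path: (3,0)→(2,0)→(1,0)→(1,1)→(1,2)→(0,2)→(0,3)
Cost: 8 + 1 + 2 + 7 + 3 + 6 + 3 = 30

30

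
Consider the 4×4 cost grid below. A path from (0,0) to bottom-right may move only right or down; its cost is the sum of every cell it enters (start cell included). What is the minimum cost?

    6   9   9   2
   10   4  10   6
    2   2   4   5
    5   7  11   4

33

Cheapest: (0,0) (1,0) (2,0) (2,1) (2,2) (2,3) (3,3)
  6 + 10 + 2 + 2 + 4 + 5 + 4 = 33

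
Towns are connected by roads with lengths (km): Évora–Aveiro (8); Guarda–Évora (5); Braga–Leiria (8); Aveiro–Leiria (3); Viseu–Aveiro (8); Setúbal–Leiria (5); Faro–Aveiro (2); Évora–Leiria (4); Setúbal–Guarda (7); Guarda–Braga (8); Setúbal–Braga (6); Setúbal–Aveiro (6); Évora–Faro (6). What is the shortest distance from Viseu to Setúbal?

14

Comparing a few candidate routes:
Viseu-Aveiro-Évora-Leiria-Setúbal: 8 + 8 + 4 + 5 = 25
Viseu-Aveiro-Setúbal: 8 + 6 = 14
Viseu-Aveiro-Leiria-Setúbal: 8 + 3 + 5 = 16
The minimum is 14 km.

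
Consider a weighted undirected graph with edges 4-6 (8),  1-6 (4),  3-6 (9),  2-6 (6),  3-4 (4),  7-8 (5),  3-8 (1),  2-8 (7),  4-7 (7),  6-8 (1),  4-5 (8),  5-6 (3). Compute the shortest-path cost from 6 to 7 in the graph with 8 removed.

15

Candidate routes:
6-4-7: 8 + 7 = 15
6-3-4-7: 9 + 4 + 7 = 20
6-5-4-7: 3 + 8 + 7 = 18
Best route has total 15.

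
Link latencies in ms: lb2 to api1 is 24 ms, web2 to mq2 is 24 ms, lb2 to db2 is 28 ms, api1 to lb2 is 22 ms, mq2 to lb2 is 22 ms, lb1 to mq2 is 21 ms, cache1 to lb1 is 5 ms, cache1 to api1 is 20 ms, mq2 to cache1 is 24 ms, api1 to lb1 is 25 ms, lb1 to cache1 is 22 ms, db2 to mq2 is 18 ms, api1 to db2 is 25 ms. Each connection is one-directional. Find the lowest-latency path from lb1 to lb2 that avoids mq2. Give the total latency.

Routes from lb1 to lb2 avoiding mq2:
lb1 - cache1 - api1 - lb2: 22 + 20 + 22 = 64
The minimum is 64 ms.

64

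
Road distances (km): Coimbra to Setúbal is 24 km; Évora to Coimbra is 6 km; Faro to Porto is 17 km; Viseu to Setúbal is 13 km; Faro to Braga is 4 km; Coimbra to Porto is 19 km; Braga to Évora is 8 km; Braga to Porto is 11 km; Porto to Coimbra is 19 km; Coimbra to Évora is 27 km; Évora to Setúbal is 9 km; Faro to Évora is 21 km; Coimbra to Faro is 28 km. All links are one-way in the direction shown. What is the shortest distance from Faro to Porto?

15

Candidate routes:
Faro - Braga - Évora - Coimbra - Porto: 4 + 8 + 6 + 19 = 37
Faro - Braga - Porto: 4 + 11 = 15
Faro - Évora - Coimbra - Porto: 21 + 6 + 19 = 46
Faro - Porto: 17
Best route has total 15 km.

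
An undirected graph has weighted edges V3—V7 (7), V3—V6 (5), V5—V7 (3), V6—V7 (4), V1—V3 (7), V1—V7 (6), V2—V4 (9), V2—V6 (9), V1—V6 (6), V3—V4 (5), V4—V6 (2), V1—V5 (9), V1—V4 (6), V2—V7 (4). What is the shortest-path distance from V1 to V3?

Some routes from V1 to V3:
V1 -> V4 -> V3: 6 + 5 = 11
V1 -> V6 -> V3: 6 + 5 = 11
V1 -> V3: 7
Shortest: 7.

7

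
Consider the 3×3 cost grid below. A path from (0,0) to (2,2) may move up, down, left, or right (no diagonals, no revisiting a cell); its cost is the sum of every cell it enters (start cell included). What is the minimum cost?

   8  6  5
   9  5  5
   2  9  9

Cheapest: (0,0) → (0,1) → (0,2) → (1,2) → (2,2)
  8 + 6 + 5 + 5 + 9 = 33

33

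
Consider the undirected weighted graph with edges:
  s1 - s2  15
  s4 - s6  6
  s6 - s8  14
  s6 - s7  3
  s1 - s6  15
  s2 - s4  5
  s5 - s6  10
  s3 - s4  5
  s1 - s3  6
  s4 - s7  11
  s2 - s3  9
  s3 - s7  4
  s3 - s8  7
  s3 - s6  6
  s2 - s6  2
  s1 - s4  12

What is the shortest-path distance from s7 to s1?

10

Some routes from s7 to s1:
s7 → s6 → s1: 3 + 15 = 18
s7 → s6 → s4 → s3 → s1: 3 + 6 + 5 + 6 = 20
s7 → s6 → s2 → s3 → s1: 3 + 2 + 9 + 6 = 20
s7 → s6 → s2 → s1: 3 + 2 + 15 = 20
s7 → s6 → s3 → s1: 3 + 6 + 6 = 15
s7 → s3 → s1: 4 + 6 = 10
Shortest: 10.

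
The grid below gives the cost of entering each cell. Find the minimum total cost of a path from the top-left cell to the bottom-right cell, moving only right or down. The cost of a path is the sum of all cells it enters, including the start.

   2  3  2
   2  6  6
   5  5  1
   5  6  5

Path r0c0 r0c1 r0c2 r1c2 r2c2 r3c2: 2 + 3 + 2 + 6 + 1 + 5 = 19.

19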